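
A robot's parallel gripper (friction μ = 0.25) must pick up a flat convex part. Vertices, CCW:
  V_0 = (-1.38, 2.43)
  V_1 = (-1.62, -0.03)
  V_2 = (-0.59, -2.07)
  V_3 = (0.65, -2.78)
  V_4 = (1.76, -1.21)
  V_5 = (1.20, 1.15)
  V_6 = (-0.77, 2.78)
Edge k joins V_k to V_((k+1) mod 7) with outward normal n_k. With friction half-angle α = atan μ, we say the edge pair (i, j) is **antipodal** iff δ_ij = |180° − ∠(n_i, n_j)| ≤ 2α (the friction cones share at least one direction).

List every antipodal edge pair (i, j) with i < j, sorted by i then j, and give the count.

α = atan 0.25 = 14.04°;  2α = 28.07°
n_0 = (-0.9953, +0.0971)
n_1 = (-0.8927, -0.4507)
n_2 = (-0.4969, -0.8678)
n_3 = (+0.8165, -0.5773)
n_4 = (+0.9730, +0.2309)
n_5 = (+0.6375, +0.7705)
n_6 = (-0.4977, +0.8674)
  (0,1): δ = 147.64°  ·
  (0,2): δ = 114.22°  ·
  (0,3): δ = 29.69°  ·
  (0,4): δ = 18.92°  ✓
  (0,5): δ = 55.97°  ·
  (0,6): δ = 125.42°  ·
  (1,2): δ = 146.58°  ·
  (1,3): δ = 62.05°  ·
  (1,4): δ = 13.44°  ✓
  (1,5): δ = 23.61°  ✓
  (1,6): δ = 93.06°  ·
  (2,3): δ = 95.47°  ·
  (2,4): δ = 46.86°  ·
  (2,5): δ = 9.81°  ✓
  (2,6): δ = 59.64°  ·
  (3,4): δ = 131.39°  ·
  (3,5): δ = 94.34°  ·
  (3,6): δ = 24.89°  ✓
  (4,5): δ = 142.95°  ·
  (4,6): δ = 73.50°  ·
  (5,6): δ = 110.55°  ·
antipodal pairs: 5

count = 5; pairs: (0,4), (1,4), (1,5), (2,5), (3,6)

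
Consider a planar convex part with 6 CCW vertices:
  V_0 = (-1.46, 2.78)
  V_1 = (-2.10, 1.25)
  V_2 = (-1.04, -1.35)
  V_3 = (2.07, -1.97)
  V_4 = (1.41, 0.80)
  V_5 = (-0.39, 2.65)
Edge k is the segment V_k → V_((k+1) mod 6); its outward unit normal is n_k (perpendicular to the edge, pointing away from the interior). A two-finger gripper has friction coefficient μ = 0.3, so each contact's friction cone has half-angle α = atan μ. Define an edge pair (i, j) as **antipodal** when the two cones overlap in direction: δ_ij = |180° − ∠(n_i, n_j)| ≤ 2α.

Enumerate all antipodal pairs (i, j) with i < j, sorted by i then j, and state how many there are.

α = atan 0.3 = 16.70°;  2α = 33.40°
n_0 = (-0.9225, +0.3859)
n_1 = (-0.9260, -0.3775)
n_2 = (-0.1955, -0.9807)
n_3 = (+0.9728, +0.2318)
n_4 = (+0.7167, +0.6974)
n_5 = (+0.1206, +0.9927)
  (0,1): δ = 135.12°  ·
  (0,2): δ = 78.57°  ·
  (0,3): δ = 36.10°  ·
  (0,4): δ = 66.91°  ·
  (0,5): δ = 105.77°  ·
  (1,2): δ = 123.45°  ·
  (1,3): δ = 8.78°  ✓
  (1,4): δ = 22.03°  ✓
  (1,5): δ = 60.89°  ·
  (2,3): δ = 65.32°  ·
  (2,4): δ = 34.51°  ·
  (2,5): δ = 4.35°  ✓
  (3,4): δ = 149.19°  ·
  (3,5): δ = 110.33°  ·
  (4,5): δ = 141.14°  ·
antipodal pairs: 3

count = 3; pairs: (1,3), (1,4), (2,5)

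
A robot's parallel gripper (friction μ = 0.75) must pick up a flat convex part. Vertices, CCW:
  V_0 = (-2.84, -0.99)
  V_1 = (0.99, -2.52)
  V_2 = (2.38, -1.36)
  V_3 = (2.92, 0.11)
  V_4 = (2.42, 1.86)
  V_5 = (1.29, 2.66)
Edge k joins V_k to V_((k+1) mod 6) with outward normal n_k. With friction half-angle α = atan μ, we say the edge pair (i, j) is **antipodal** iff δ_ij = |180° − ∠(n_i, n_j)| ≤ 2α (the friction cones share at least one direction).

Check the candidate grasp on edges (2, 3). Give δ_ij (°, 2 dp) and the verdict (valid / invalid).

α = atan 0.75 = 36.87°;  2α = 73.74°
edge 2: e_2 = (+0.54, +1.47);  n_2 = (+0.9387, -0.3448)
edge 3: e_3 = (-0.50, +1.75);  n_3 = (+0.9615, +0.2747)
∠(n_2, n_3) = 36.12°
δ = |180° − 36.12°| = 143.88°
143.88° > 2α = 73.74°  →  invalid

δ = 143.88°, invalid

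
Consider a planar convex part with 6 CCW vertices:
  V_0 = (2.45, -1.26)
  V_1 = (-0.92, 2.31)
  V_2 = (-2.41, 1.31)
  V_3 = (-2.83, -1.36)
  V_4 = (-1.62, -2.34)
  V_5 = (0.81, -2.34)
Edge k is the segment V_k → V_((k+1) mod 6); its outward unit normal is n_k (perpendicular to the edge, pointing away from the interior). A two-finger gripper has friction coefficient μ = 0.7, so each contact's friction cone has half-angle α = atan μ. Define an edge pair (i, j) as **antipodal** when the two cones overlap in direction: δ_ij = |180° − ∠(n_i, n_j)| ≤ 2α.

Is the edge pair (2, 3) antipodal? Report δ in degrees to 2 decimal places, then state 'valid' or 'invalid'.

α = atan 0.7 = 34.99°;  2α = 69.98°
edge 2: e_2 = (-0.42, -2.67);  n_2 = (-0.9879, +0.1554)
edge 3: e_3 = (+1.21, -0.98);  n_3 = (-0.6294, -0.7771)
∠(n_2, n_3) = 59.93°
δ = |180° − 59.93°| = 120.07°
120.07° > 2α = 69.98°  →  invalid

δ = 120.07°, invalid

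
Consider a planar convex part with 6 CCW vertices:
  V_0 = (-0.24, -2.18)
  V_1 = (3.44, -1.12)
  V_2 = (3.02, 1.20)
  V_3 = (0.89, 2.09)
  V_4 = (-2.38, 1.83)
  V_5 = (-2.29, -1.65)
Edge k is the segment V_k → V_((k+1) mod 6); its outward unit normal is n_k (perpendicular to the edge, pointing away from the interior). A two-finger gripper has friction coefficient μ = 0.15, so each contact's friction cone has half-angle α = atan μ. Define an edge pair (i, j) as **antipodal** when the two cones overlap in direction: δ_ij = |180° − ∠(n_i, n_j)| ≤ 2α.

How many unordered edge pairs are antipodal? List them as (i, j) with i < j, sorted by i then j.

α = atan 0.15 = 8.53°;  2α = 17.06°
n_0 = (+0.2768, -0.9609)
n_1 = (+0.9840, +0.1781)
n_2 = (+0.3855, +0.9227)
n_3 = (-0.0793, +0.9969)
n_4 = (-0.9997, -0.0259)
n_5 = (-0.2503, -0.9682)
  (0,1): δ = 95.81°  ·
  (0,2): δ = 38.75°  ·
  (0,3): δ = 11.52°  ✓
  (0,4): δ = 75.41°  ·
  (0,5): δ = 149.44°  ·
  (1,2): δ = 122.94°  ·
  (1,3): δ = 95.72°  ·
  (1,4): δ = 8.78°  ✓
  (1,5): δ = 65.24°  ·
  (2,3): δ = 152.78°  ·
  (2,4): δ = 65.84°  ·
  (2,5): δ = 8.18°  ✓
  (3,4): δ = 93.06°  ·
  (3,5): δ = 19.04°  ·
  (4,5): δ = 105.98°  ·
antipodal pairs: 3

count = 3; pairs: (0,3), (1,4), (2,5)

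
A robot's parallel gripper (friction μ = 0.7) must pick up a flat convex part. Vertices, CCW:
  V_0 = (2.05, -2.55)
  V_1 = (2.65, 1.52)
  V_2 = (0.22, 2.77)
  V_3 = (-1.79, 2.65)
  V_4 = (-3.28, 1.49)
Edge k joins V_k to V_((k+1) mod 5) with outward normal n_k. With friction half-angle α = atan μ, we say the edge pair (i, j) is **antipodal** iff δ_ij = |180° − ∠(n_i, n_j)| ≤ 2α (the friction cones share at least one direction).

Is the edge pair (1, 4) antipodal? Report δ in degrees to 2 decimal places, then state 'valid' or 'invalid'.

δ = 9.94°, valid

α = atan 0.7 = 34.99°;  2α = 69.98°
edge 1: e_1 = (-2.43, +1.25);  n_1 = (+0.4574, +0.8892)
edge 4: e_4 = (+5.33, -4.04);  n_4 = (-0.6041, -0.7969)
∠(n_1, n_4) = 170.06°
δ = |180° − 170.06°| = 9.94°
9.94° ≤ 2α = 69.98°  →  valid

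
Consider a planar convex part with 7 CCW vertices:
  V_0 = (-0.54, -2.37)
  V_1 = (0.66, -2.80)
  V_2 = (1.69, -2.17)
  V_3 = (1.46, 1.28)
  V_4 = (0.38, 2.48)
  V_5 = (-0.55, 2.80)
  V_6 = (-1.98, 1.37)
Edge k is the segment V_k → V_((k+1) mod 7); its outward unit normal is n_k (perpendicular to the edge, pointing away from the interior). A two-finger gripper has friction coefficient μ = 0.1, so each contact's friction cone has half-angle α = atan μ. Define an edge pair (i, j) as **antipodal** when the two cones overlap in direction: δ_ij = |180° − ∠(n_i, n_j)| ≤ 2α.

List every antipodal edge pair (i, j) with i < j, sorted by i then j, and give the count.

α = atan 0.1 = 5.71°;  2α = 11.42°
n_0 = (-0.3373, -0.9414)
n_1 = (+0.5218, -0.8531)
n_2 = (+0.9978, +0.0665)
n_3 = (+0.7433, +0.6690)
n_4 = (+0.3254, +0.9456)
n_5 = (-0.7071, +0.7071)
n_6 = (-0.9332, -0.3593)
  (0,1): δ = 128.83°  ·
  (0,2): δ = 66.47°  ·
  (0,3): δ = 28.30°  ·
  (0,4): δ = 0.73°  ✓
  (0,5): δ = 64.71°  ·
  (0,6): δ = 130.77°  ·
  (1,2): δ = 117.64°  ·
  (1,3): δ = 79.46°  ·
  (1,4): δ = 50.44°  ·
  (1,5): δ = 13.55°  ·
  (1,6): δ = 79.61°  ·
  (2,3): δ = 141.83°  ·
  (2,4): δ = 112.80°  ·
  (2,5): δ = 48.81°  ·
  (2,6): δ = 17.24°  ·
  (3,4): δ = 150.97°  ·
  (3,5): δ = 86.99°  ·
  (3,6): δ = 20.93°  ·
  (4,5): δ = 116.01°  ·
  (4,6): δ = 49.95°  ·
  (5,6): δ = 113.94°  ·
antipodal pairs: 1

count = 1; pairs: (0,4)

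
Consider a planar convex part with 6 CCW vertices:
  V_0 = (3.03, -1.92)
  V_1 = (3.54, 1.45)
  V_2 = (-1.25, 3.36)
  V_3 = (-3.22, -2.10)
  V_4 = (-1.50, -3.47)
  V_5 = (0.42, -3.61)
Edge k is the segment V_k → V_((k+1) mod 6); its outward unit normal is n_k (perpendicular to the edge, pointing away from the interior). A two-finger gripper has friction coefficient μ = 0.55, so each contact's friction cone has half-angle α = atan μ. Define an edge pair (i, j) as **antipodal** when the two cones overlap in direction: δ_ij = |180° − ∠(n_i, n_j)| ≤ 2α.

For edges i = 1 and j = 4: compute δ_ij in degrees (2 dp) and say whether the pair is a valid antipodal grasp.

δ = 17.57°, valid

α = atan 0.55 = 28.81°;  2α = 57.62°
edge 1: e_1 = (-4.79, +1.91);  n_1 = (+0.3704, +0.9289)
edge 4: e_4 = (+1.92, -0.14);  n_4 = (-0.0727, -0.9974)
∠(n_1, n_4) = 162.43°
δ = |180° − 162.43°| = 17.57°
17.57° ≤ 2α = 57.62°  →  valid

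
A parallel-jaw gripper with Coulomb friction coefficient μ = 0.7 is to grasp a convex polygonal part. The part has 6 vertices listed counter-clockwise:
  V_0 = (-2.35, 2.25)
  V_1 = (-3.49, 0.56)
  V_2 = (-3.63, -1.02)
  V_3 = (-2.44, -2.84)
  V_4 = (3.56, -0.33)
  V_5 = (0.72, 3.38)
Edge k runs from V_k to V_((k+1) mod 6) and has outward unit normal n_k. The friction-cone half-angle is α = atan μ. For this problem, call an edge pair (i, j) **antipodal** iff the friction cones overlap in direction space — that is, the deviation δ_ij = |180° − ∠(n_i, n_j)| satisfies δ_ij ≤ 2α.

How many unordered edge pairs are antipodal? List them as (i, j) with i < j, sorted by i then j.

count = 5; pairs: (0,3), (1,3), (1,4), (2,4), (3,5)

α = atan 0.7 = 34.99°;  2α = 69.98°
n_0 = (-0.8290, +0.5592)
n_1 = (-0.9961, +0.0883)
n_2 = (-0.8370, -0.5472)
n_3 = (+0.3859, -0.9225)
n_4 = (+0.7941, +0.6078)
n_5 = (-0.3454, +0.9384)
  (0,1): δ = 151.06°  ·
  (0,2): δ = 112.82°  ·
  (0,3): δ = 33.30°  ✓
  (0,4): δ = 71.44°  ·
  (0,5): δ = 144.21°  ·
  (1,2): δ = 141.76°  ·
  (1,3): δ = 62.24°  ✓
  (1,4): δ = 42.50°  ✓
  (1,5): δ = 115.27°  ·
  (2,3): δ = 100.48°  ·
  (2,4): δ = 4.26°  ✓
  (2,5): δ = 77.03°  ·
  (3,4): δ = 75.27°  ·
  (3,5): δ = 2.49°  ✓
  (4,5): δ = 107.23°  ·
antipodal pairs: 5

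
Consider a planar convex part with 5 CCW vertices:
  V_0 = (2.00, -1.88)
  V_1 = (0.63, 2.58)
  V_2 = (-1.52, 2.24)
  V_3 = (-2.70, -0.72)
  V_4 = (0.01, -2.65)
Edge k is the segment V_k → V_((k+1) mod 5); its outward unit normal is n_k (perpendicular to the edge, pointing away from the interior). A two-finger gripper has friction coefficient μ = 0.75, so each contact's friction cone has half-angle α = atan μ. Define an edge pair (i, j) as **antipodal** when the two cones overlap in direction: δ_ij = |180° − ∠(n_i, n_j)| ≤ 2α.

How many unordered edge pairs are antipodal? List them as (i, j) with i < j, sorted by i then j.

count = 5; pairs: (0,2), (0,3), (1,3), (1,4), (2,4)

α = atan 0.75 = 36.87°;  2α = 73.74°
n_0 = (+0.9559, +0.2936)
n_1 = (-0.1562, +0.9877)
n_2 = (-0.9289, +0.3703)
n_3 = (-0.5801, -0.8145)
n_4 = (+0.3609, -0.9326)
  (0,1): δ = 98.09°  ·
  (0,2): δ = 38.81°  ✓
  (0,3): δ = 37.47°  ✓
  (0,4): δ = 94.08°  ·
  (1,2): δ = 120.72°  ·
  (1,3): δ = 44.44°  ✓
  (1,4): δ = 12.17°  ✓
  (2,3): δ = 103.72°  ·
  (2,4): δ = 47.11°  ✓
  (3,4): δ = 123.39°  ·
antipodal pairs: 5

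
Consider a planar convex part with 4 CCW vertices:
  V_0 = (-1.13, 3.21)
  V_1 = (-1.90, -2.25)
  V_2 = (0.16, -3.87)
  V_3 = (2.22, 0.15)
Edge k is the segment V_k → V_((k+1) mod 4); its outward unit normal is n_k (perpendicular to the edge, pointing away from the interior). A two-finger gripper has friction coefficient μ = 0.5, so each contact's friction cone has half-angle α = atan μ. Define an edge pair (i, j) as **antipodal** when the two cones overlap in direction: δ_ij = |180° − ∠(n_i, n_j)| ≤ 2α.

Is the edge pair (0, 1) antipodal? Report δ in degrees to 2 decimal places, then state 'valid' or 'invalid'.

δ = 120.15°, invalid

α = atan 0.5 = 26.57°;  2α = 53.13°
edge 0: e_0 = (-0.77, -5.46);  n_0 = (-0.9902, +0.1396)
edge 1: e_1 = (+2.06, -1.62);  n_1 = (-0.6182, -0.7861)
∠(n_0, n_1) = 59.85°
δ = |180° − 59.85°| = 120.15°
120.15° > 2α = 53.13°  →  invalid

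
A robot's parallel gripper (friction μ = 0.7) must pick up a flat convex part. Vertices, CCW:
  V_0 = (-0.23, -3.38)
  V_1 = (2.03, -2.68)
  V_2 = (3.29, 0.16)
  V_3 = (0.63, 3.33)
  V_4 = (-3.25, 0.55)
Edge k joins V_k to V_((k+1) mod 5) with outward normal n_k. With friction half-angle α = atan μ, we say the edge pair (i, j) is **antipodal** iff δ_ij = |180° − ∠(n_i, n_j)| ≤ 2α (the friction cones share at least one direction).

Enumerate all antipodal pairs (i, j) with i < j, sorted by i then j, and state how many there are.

α = atan 0.7 = 34.99°;  2α = 69.98°
n_0 = (+0.2959, -0.9552)
n_1 = (+0.9141, -0.4055)
n_2 = (+0.7660, +0.6428)
n_3 = (-0.5824, +0.8129)
n_4 = (-0.7929, -0.6093)
  (0,1): δ = 131.13°  ·
  (0,2): δ = 67.21°  ✓
  (0,3): δ = 18.41°  ✓
  (0,4): δ = 110.33°  ·
  (1,2): δ = 116.07°  ·
  (1,3): δ = 30.45°  ✓
  (1,4): δ = 61.47°  ✓
  (2,3): δ = 94.38°  ·
  (2,4): δ = 2.46°  ✓
  (3,4): δ = 88.08°  ·
antipodal pairs: 5

count = 5; pairs: (0,2), (0,3), (1,3), (1,4), (2,4)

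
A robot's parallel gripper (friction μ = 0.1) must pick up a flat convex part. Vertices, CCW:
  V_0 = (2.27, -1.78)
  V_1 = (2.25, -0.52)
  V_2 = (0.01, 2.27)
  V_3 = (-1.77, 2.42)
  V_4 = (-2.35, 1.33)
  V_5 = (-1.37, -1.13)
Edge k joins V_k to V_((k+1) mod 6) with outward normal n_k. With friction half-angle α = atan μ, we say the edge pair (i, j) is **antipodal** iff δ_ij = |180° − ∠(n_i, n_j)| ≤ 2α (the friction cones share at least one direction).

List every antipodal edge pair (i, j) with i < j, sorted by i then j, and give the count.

α = atan 0.1 = 5.71°;  2α = 11.42°
n_0 = (+0.9999, +0.0159)
n_1 = (+0.7798, +0.6261)
n_2 = (+0.0840, +0.9965)
n_3 = (-0.8828, +0.4697)
n_4 = (-0.9290, -0.3701)
n_5 = (-0.1758, -0.9844)
  (0,1): δ = 142.15°  ·
  (0,2): δ = 95.73°  ·
  (0,3): δ = 28.93°  ·
  (0,4): δ = 20.81°  ·
  (0,5): δ = 78.97°  ·
  (1,2): δ = 133.58°  ·
  (1,3): δ = 66.78°  ·
  (1,4): δ = 17.04°  ·
  (1,5): δ = 41.12°  ·
  (2,3): δ = 113.20°  ·
  (2,4): δ = 63.46°  ·
  (2,5): δ = 5.31°  ✓
  (3,4): δ = 130.26°  ·
  (3,5): δ = 72.11°  ·
  (4,5): δ = 121.85°  ·
antipodal pairs: 1

count = 1; pairs: (2,5)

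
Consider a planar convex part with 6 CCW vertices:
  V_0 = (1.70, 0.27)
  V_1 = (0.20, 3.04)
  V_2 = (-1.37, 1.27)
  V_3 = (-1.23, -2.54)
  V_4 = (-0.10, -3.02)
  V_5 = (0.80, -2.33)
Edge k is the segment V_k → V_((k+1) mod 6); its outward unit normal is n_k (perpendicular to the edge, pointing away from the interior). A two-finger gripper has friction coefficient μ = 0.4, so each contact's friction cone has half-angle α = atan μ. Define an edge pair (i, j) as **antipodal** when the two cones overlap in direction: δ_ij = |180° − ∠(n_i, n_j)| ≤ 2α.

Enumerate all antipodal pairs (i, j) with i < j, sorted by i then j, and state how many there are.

count = 5; pairs: (0,2), (0,3), (1,4), (1,5), (2,5)

α = atan 0.4 = 21.80°;  2α = 43.60°
n_0 = (+0.8793, +0.4762)
n_1 = (-0.7481, +0.6636)
n_2 = (-0.9993, -0.0367)
n_3 = (-0.3910, -0.9204)
n_4 = (+0.6084, -0.7936)
n_5 = (+0.9450, -0.3271)
  (0,1): δ = 70.01°  ·
  (0,2): δ = 26.33°  ✓
  (0,3): δ = 38.55°  ✓
  (0,4): δ = 99.04°  ·
  (0,5): δ = 132.47°  ·
  (1,2): δ = 136.32°  ·
  (1,3): δ = 71.44°  ·
  (1,4): δ = 10.95°  ✓
  (1,5): δ = 22.48°  ✓
  (2,3): δ = 115.12°  ·
  (2,4): δ = 54.63°  ·
  (2,5): δ = 21.20°  ✓
  (3,4): δ = 119.51°  ·
  (3,5): δ = 86.08°  ·
  (4,5): δ = 146.57°  ·
antipodal pairs: 5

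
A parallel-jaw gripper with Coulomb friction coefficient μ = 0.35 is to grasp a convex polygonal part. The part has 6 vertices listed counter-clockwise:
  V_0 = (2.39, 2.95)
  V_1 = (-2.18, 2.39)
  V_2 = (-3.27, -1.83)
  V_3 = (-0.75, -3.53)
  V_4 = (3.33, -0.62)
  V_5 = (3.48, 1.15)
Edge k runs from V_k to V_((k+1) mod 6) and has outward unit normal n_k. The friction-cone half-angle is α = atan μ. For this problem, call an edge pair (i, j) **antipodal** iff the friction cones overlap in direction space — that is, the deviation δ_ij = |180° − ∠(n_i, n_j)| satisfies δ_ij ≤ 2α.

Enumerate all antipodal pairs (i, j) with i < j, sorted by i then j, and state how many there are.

α = atan 0.35 = 19.29°;  2α = 38.58°
n_0 = (-0.1216, +0.9926)
n_1 = (-0.9682, +0.2501)
n_2 = (-0.5592, -0.8290)
n_3 = (+0.5807, -0.8141)
n_4 = (+0.9964, -0.0844)
n_5 = (+0.8554, +0.5180)
  (0,1): δ = 111.47°  ·
  (0,2): δ = 40.99°  ·
  (0,3): δ = 28.51°  ✓
  (0,4): δ = 78.17°  ·
  (0,5): δ = 114.21°  ·
  (1,2): δ = 109.52°  ·
  (1,3): δ = 40.02°  ·
  (1,4): δ = 9.64°  ✓
  (1,5): δ = 45.68°  ·
  (2,3): δ = 110.50°  ·
  (2,4): δ = 60.84°  ·
  (2,5): δ = 24.80°  ✓
  (3,4): δ = 130.34°  ·
  (3,5): δ = 94.30°  ·
  (4,5): δ = 143.96°  ·
antipodal pairs: 3

count = 3; pairs: (0,3), (1,4), (2,5)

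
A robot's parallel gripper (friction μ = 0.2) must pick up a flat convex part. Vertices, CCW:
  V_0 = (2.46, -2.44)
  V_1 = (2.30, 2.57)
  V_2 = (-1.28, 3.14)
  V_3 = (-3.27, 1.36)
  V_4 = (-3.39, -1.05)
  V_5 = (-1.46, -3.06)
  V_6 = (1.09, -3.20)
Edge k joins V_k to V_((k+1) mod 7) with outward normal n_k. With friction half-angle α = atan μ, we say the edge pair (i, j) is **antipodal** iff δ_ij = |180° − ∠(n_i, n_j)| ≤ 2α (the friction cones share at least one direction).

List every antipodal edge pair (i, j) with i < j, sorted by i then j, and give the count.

α = atan 0.2 = 11.31°;  2α = 22.62°
n_0 = (+0.9995, +0.0319)
n_1 = (+0.1572, +0.9876)
n_2 = (-0.6667, +0.7453)
n_3 = (-0.9988, +0.0497)
n_4 = (-0.7213, -0.6926)
n_5 = (-0.0548, -0.9985)
n_6 = (+0.4851, -0.8745)
  (0,1): δ = 100.88°  ·
  (0,2): δ = 50.02°  ·
  (0,3): δ = 4.68°  ✓
  (0,4): δ = 42.01°  ·
  (0,5): δ = 85.03°  ·
  (0,6): δ = 117.19°  ·
  (1,2): δ = 129.14°  ·
  (1,3): δ = 83.80°  ·
  (1,4): δ = 37.12°  ·
  (1,5): δ = 5.90°  ✓
  (1,6): δ = 38.07°  ·
  (2,3): δ = 134.66°  ·
  (2,4): δ = 87.97°  ·
  (2,5): δ = 44.95°  ·
  (2,6): δ = 12.79°  ✓
  (3,4): δ = 133.31°  ·
  (3,5): δ = 90.29°  ·
  (3,6): δ = 58.13°  ·
  (4,5): δ = 136.98°  ·
  (4,6): δ = 104.82°  ·
  (5,6): δ = 147.84°  ·
antipodal pairs: 3

count = 3; pairs: (0,3), (1,5), (2,6)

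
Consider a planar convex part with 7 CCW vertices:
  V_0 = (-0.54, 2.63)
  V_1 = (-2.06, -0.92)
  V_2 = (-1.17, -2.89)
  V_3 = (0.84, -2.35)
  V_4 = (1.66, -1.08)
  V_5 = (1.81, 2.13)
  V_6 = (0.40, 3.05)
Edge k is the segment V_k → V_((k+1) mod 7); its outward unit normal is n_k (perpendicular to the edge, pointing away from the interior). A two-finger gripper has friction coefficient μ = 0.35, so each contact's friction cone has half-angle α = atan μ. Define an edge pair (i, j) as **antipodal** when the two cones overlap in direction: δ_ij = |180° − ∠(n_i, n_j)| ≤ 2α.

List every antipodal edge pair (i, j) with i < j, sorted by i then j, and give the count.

count = 6; pairs: (0,3), (0,4), (1,4), (1,5), (2,6), (3,6)

α = atan 0.35 = 19.29°;  2α = 38.58°
n_0 = (-0.9193, +0.3936)
n_1 = (-0.9113, -0.4117)
n_2 = (+0.2595, -0.9658)
n_3 = (+0.8401, -0.5424)
n_4 = (+0.9989, -0.0467)
n_5 = (+0.5464, +0.8375)
n_6 = (-0.4079, +0.9130)
  (0,1): δ = 132.51°  ·
  (0,2): δ = 51.78°  ·
  (0,3): δ = 9.67°  ✓
  (0,4): δ = 20.50°  ✓
  (0,5): δ = 80.06°  ·
  (0,6): δ = 137.25°  ·
  (1,2): δ = 99.27°  ·
  (1,3): δ = 57.16°  ·
  (1,4): δ = 26.99°  ✓
  (1,5): δ = 32.56°  ✓
  (1,6): δ = 89.76°  ·
  (2,3): δ = 137.89°  ·
  (2,4): δ = 107.71°  ·
  (2,5): δ = 48.16°  ·
  (2,6): δ = 9.04°  ✓
  (3,4): δ = 149.83°  ·
  (3,5): δ = 90.27°  ·
  (3,6): δ = 33.08°  ✓
  (4,5): δ = 120.45°  ·
  (4,6): δ = 63.25°  ·
  (5,6): δ = 122.80°  ·
antipodal pairs: 6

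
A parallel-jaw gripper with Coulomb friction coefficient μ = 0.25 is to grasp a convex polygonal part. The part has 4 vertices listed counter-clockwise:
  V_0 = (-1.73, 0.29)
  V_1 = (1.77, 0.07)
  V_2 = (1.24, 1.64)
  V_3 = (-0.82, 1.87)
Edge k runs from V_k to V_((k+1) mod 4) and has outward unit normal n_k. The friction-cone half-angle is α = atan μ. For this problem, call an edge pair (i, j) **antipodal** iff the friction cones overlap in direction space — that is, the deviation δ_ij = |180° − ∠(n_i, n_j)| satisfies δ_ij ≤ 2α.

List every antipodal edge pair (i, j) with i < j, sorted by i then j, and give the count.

count = 1; pairs: (0,2)

α = atan 0.25 = 14.04°;  2α = 28.07°
n_0 = (-0.0627, -0.9980)
n_1 = (+0.9475, +0.3198)
n_2 = (+0.1110, +0.9938)
n_3 = (-0.8666, +0.4991)
  (0,1): δ = 67.75°  ·
  (0,2): δ = 2.77°  ✓
  (0,3): δ = 63.66°  ·
  (1,2): δ = 115.02°  ·
  (1,3): δ = 48.59°  ·
  (2,3): δ = 113.57°  ·
antipodal pairs: 1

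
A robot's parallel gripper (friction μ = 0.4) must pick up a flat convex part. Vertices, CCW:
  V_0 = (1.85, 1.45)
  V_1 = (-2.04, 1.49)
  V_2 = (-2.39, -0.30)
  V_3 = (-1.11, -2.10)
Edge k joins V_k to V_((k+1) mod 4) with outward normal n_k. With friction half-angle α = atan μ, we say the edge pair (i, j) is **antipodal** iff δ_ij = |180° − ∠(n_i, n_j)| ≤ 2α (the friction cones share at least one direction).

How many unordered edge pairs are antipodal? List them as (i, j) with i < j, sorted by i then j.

count = 1; pairs: (1,3)

α = atan 0.4 = 21.80°;  2α = 43.60°
n_0 = (+0.0103, +0.9999)
n_1 = (-0.9814, +0.1919)
n_2 = (-0.8150, -0.5795)
n_3 = (+0.7680, -0.6404)
  (0,1): δ = 100.47°  ·
  (0,2): δ = 53.99°  ·
  (0,3): δ = 50.77°  ·
  (1,2): δ = 133.52°  ·
  (1,3): δ = 28.76°  ✓
  (2,3): δ = 75.24°  ·
antipodal pairs: 1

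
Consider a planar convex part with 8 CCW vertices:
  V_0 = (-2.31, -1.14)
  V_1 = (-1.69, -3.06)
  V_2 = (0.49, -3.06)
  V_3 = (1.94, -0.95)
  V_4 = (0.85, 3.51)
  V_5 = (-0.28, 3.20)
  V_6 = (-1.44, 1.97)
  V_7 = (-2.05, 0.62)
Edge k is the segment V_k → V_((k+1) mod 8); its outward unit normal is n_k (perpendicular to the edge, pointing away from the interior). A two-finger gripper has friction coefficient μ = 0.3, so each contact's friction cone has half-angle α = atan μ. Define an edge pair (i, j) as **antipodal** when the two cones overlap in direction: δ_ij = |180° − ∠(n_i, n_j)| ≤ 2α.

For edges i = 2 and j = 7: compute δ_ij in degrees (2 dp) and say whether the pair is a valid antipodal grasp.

δ = 26.09°, valid

α = atan 0.3 = 16.70°;  2α = 33.40°
edge 2: e_2 = (+1.45, +2.11);  n_2 = (+0.8242, -0.5664)
edge 7: e_7 = (-0.26, -1.76);  n_7 = (-0.9893, +0.1461)
∠(n_2, n_7) = 153.91°
δ = |180° − 153.91°| = 26.09°
26.09° ≤ 2α = 33.40°  →  valid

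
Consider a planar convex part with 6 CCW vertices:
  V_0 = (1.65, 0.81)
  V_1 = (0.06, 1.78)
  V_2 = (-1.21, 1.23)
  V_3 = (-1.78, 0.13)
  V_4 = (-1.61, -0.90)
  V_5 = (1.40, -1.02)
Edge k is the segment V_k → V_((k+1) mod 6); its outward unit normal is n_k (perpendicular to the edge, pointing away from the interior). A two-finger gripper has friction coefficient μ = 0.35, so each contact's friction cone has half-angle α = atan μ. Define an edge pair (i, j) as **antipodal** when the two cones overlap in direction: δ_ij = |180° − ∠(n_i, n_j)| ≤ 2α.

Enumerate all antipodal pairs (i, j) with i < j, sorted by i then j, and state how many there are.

α = atan 0.35 = 19.29°;  2α = 38.58°
n_0 = (+0.5208, +0.8537)
n_1 = (-0.3974, +0.9176)
n_2 = (-0.8879, +0.4601)
n_3 = (-0.9867, -0.1628)
n_4 = (-0.0398, -0.9992)
n_5 = (+0.9908, -0.1354)
  (0,1): δ = 125.20°  ·
  (0,2): δ = 86.01°  ·
  (0,3): δ = 49.24°  ·
  (0,4): δ = 29.10°  ✓
  (0,5): δ = 113.61°  ·
  (1,2): δ = 140.81°  ·
  (1,3): δ = 104.04°  ·
  (1,4): δ = 25.70°  ✓
  (1,5): δ = 58.80°  ·
  (2,3): δ = 143.24°  ·
  (2,4): δ = 64.89°  ·
  (2,5): δ = 19.61°  ✓
  (3,4): δ = 101.66°  ·
  (3,5): δ = 17.15°  ✓
  (4,5): δ = 95.50°  ·
antipodal pairs: 4

count = 4; pairs: (0,4), (1,4), (2,5), (3,5)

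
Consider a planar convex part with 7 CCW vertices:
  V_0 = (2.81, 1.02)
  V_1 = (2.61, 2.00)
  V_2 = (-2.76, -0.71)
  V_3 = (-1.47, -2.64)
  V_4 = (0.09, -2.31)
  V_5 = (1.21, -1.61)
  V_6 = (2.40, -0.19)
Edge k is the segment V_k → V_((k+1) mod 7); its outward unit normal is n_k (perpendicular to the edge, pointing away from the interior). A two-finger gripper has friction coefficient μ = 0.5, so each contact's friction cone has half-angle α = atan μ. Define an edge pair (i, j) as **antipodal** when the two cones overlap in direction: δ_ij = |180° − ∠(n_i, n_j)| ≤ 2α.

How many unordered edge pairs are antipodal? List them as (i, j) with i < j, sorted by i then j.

count = 6; pairs: (0,2), (1,3), (1,4), (1,5), (1,6), (2,6)

α = atan 0.5 = 26.57°;  2α = 53.13°
n_0 = (+0.9798, +0.2000)
n_1 = (-0.4505, +0.8928)
n_2 = (-0.8314, -0.5557)
n_3 = (+0.2070, -0.9783)
n_4 = (+0.5300, -0.8480)
n_5 = (+0.7664, -0.6423)
n_6 = (+0.9471, -0.3209)
  (0,1): δ = 74.76°  ·
  (0,2): δ = 22.22°  ✓
  (0,3): δ = 90.41°  ·
  (0,4): δ = 110.47°  ·
  (0,5): δ = 128.50°  ·
  (0,6): δ = 149.75°  ·
  (1,2): δ = 83.02°  ·
  (1,3): δ = 14.83°  ✓
  (1,4): δ = 5.23°  ✓
  (1,5): δ = 23.26°  ✓
  (1,6): δ = 44.50°  ✓
  (2,3): δ = 111.81°  ·
  (2,4): δ = 91.75°  ·
  (2,5): δ = 73.72°  ·
  (2,6): δ = 52.48°  ✓
  (3,4): δ = 159.94°  ·
  (3,5): δ = 141.91°  ·
  (3,6): δ = 120.66°  ·
  (4,5): δ = 161.97°  ·
  (4,6): δ = 140.72°  ·
  (5,6): δ = 158.75°  ·
antipodal pairs: 6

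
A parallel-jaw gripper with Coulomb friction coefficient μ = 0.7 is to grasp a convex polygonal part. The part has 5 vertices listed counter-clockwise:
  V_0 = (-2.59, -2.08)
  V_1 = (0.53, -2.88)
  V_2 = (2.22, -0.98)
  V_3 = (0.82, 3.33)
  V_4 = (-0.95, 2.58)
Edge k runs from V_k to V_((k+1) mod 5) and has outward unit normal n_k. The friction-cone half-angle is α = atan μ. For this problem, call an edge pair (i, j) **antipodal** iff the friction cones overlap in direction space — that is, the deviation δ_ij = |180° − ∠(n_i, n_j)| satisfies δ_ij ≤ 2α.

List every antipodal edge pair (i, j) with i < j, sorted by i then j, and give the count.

α = atan 0.7 = 34.99°;  2α = 69.98°
n_0 = (-0.2484, -0.9687)
n_1 = (+0.7472, -0.6646)
n_2 = (+0.9511, +0.3089)
n_3 = (-0.3901, +0.9208)
n_4 = (-0.9433, +0.3320)
  (0,1): δ = 117.27°  ·
  (0,2): δ = 57.62°  ✓
  (0,3): δ = 37.35°  ✓
  (0,4): δ = 84.99°  ·
  (1,2): δ = 120.35°  ·
  (1,3): δ = 25.38°  ✓
  (1,4): δ = 22.26°  ✓
  (2,3): δ = 85.03°  ·
  (2,4): δ = 37.38°  ✓
  (3,4): δ = 132.35°  ·
antipodal pairs: 5

count = 5; pairs: (0,2), (0,3), (1,3), (1,4), (2,4)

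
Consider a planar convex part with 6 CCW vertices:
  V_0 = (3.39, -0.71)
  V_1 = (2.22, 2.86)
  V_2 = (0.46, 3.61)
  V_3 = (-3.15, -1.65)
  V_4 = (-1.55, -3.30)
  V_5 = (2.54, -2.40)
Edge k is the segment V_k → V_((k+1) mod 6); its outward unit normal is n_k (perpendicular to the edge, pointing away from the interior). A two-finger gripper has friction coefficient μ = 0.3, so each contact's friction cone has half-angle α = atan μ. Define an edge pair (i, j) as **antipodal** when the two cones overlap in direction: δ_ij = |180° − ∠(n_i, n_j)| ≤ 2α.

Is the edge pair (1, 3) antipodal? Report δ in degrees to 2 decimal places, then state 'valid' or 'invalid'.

α = atan 0.3 = 16.70°;  2α = 33.40°
edge 1: e_1 = (-1.76, +0.75);  n_1 = (+0.3920, +0.9200)
edge 3: e_3 = (+1.60, -1.65);  n_3 = (-0.7179, -0.6961)
∠(n_1, n_3) = 157.20°
δ = |180° − 157.20°| = 22.80°
22.80° ≤ 2α = 33.40°  →  valid

δ = 22.80°, valid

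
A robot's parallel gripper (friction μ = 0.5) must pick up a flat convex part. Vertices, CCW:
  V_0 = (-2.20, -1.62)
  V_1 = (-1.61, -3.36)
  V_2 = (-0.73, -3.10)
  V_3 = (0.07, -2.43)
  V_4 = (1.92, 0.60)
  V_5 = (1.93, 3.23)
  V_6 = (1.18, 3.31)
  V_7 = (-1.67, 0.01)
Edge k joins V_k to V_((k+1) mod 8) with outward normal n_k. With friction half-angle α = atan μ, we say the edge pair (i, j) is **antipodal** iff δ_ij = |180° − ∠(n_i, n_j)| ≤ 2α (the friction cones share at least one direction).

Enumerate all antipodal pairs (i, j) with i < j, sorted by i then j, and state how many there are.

count = 11; pairs: (0,3), (0,4), (1,5), (1,6), (2,5), (2,6), (2,7), (3,6), (3,7), (4,6), (4,7)

α = atan 0.5 = 26.57°;  2α = 53.13°
n_0 = (-0.9470, -0.3211)
n_1 = (+0.2833, -0.9590)
n_2 = (+0.6421, -0.7666)
n_3 = (+0.8535, -0.5211)
n_4 = (+1.0000, -0.0038)
n_5 = (+0.1061, +0.9944)
n_6 = (-0.7568, +0.6536)
n_7 = (-0.9510, +0.3092)
  (0,1): δ = 92.27°  ·
  (0,2): δ = 68.78°  ·
  (0,3): δ = 50.14°  ✓
  (0,4): δ = 18.95°  ✓
  (0,5): δ = 65.18°  ·
  (0,6): δ = 120.45°  ·
  (0,7): δ = 143.26°  ·
  (1,2): δ = 156.51°  ·
  (1,3): δ = 137.87°  ·
  (1,4): δ = 106.68°  ·
  (1,5): δ = 22.55°  ✓
  (1,6): δ = 32.72°  ✓
  (1,7): δ = 55.53°  ·
  (2,3): δ = 161.35°  ·
  (2,4): δ = 130.16°  ·
  (2,5): δ = 46.03°  ✓
  (2,6): δ = 9.24°  ✓
  (2,7): δ = 32.04°  ✓
  (3,4): δ = 148.81°  ·
  (3,5): δ = 64.68°  ·
  (3,6): δ = 9.41°  ✓
  (3,7): δ = 13.39°  ✓
  (4,5): δ = 95.87°  ·
  (4,6): δ = 40.60°  ✓
  (4,7): δ = 17.79°  ✓
  (5,6): δ = 124.73°  ·
  (5,7): δ = 101.92°  ·
  (6,7): δ = 157.20°  ·
antipodal pairs: 11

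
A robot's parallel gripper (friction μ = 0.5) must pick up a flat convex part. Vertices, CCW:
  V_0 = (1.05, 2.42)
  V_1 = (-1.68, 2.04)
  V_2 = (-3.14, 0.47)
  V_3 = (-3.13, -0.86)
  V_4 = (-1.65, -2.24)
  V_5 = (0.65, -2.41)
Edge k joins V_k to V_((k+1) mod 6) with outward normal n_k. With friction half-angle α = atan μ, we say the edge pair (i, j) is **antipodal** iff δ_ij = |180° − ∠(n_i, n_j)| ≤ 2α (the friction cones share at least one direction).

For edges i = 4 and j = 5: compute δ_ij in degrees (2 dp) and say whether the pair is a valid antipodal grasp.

α = atan 0.5 = 26.57°;  2α = 53.13°
edge 4: e_4 = (+2.30, -0.17);  n_4 = (-0.0737, -0.9973)
edge 5: e_5 = (+0.40, +4.83);  n_5 = (+0.9966, -0.0825)
∠(n_4, n_5) = 89.49°
δ = |180° − 89.49°| = 90.51°
90.51° > 2α = 53.13°  →  invalid

δ = 90.51°, invalid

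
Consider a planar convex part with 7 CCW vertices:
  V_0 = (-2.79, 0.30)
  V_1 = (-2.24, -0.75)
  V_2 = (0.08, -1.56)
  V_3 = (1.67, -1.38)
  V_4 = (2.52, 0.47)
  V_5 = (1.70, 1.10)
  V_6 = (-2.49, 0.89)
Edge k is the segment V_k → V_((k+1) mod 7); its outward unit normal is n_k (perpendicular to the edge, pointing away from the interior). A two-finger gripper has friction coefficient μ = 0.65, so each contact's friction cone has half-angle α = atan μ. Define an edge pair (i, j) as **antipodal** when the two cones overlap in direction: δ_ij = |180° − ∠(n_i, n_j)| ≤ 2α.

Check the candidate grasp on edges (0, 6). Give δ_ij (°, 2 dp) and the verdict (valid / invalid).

δ = 125.40°, invalid

α = atan 0.65 = 33.02°;  2α = 66.05°
edge 0: e_0 = (+0.55, -1.05);  n_0 = (-0.8858, -0.4640)
edge 6: e_6 = (-0.30, -0.59);  n_6 = (-0.8914, +0.4532)
∠(n_0, n_6) = 54.60°
δ = |180° − 54.60°| = 125.40°
125.40° > 2α = 66.05°  →  invalid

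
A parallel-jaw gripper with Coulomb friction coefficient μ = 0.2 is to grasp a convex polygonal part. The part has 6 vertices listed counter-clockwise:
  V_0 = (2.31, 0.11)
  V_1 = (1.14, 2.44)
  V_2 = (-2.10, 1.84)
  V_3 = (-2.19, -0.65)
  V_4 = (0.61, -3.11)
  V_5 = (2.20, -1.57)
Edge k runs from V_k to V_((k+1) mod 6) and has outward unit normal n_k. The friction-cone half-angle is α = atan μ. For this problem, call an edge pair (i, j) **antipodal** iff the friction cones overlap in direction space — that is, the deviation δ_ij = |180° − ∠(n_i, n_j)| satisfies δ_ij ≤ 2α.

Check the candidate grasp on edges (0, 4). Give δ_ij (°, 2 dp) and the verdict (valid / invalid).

δ = 107.42°, invalid

α = atan 0.2 = 11.31°;  2α = 22.62°
edge 0: e_0 = (-1.17, +2.33);  n_0 = (+0.8937, +0.4487)
edge 4: e_4 = (+1.59, +1.54);  n_4 = (+0.6957, -0.7183)
∠(n_0, n_4) = 72.58°
δ = |180° − 72.58°| = 107.42°
107.42° > 2α = 22.62°  →  invalid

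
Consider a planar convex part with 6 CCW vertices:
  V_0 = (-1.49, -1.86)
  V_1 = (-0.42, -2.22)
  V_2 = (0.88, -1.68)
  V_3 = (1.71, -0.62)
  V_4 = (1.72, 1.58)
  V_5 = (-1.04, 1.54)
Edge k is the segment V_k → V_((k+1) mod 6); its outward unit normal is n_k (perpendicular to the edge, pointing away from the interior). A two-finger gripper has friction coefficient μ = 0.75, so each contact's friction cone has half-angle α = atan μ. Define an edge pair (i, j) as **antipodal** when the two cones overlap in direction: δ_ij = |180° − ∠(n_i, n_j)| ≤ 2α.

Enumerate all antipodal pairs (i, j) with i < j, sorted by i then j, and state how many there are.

α = atan 0.75 = 36.87°;  2α = 73.74°
n_0 = (-0.3189, -0.9478)
n_1 = (+0.3836, -0.9235)
n_2 = (+0.7873, -0.6165)
n_3 = (+1.0000, -0.0045)
n_4 = (-0.0145, +0.9999)
n_5 = (-0.9914, +0.1312)
  (0,1): δ = 138.85°  ·
  (0,2): δ = 109.47°  ·
  (0,3): δ = 71.66°  ✓
  (0,4): δ = 19.43°  ✓
  (0,5): δ = 101.06°  ·
  (1,2): δ = 150.62°  ·
  (1,3): δ = 112.82°  ·
  (1,4): δ = 21.73°  ✓
  (1,5): δ = 59.90°  ✓
  (2,3): δ = 142.20°  ·
  (2,4): δ = 51.11°  ✓
  (2,5): δ = 30.52°  ✓
  (3,4): δ = 88.91°  ·
  (3,5): δ = 7.28°  ✓
  (4,5): δ = 98.37°  ·
antipodal pairs: 7

count = 7; pairs: (0,3), (0,4), (1,4), (1,5), (2,4), (2,5), (3,5)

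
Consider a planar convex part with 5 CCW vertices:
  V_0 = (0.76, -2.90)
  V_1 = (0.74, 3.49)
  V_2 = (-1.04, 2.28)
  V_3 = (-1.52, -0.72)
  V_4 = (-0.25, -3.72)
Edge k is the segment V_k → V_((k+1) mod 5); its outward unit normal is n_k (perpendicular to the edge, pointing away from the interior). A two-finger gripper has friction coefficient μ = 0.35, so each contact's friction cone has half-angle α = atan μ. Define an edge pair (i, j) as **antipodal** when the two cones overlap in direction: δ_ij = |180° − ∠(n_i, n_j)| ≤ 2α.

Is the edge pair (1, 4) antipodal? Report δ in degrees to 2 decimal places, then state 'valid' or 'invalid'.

α = atan 0.35 = 19.29°;  2α = 38.58°
edge 1: e_1 = (-1.78, -1.21);  n_1 = (-0.5622, +0.8270)
edge 4: e_4 = (+1.01, +0.82);  n_4 = (+0.6303, -0.7763)
∠(n_1, n_4) = 175.13°
δ = |180° − 175.13°| = 4.87°
4.87° ≤ 2α = 38.58°  →  valid

δ = 4.87°, valid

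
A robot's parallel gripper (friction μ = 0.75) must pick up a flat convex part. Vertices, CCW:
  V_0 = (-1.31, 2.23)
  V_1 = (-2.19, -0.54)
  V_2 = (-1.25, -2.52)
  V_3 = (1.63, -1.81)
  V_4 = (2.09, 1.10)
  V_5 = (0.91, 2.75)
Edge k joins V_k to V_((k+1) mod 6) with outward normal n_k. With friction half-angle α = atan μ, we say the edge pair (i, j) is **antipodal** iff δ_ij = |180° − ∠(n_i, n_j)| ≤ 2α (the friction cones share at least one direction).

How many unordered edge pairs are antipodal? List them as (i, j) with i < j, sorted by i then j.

count = 8; pairs: (0,2), (0,3), (0,4), (1,3), (1,4), (2,4), (2,5), (3,5)

α = atan 0.75 = 36.87°;  2α = 73.74°
n_0 = (-0.9531, +0.3028)
n_1 = (-0.9034, -0.4289)
n_2 = (+0.2394, -0.9709)
n_3 = (+0.9877, -0.1561)
n_4 = (+0.8134, +0.5817)
n_5 = (-0.2281, +0.9736)
  (0,1): δ = 136.98°  ·
  (0,2): δ = 58.53°  ✓
  (0,3): δ = 8.64°  ✓
  (0,4): δ = 53.20°  ✓
  (0,5): δ = 120.81°  ·
  (1,2): δ = 101.55°  ·
  (1,3): δ = 34.38°  ✓
  (1,4): δ = 10.17°  ✓
  (1,5): δ = 77.79°  ·
  (2,3): δ = 112.83°  ·
  (2,4): δ = 68.28°  ✓
  (2,5): δ = 0.67°  ✓
  (3,4): δ = 135.45°  ·
  (3,5): δ = 67.83°  ✓
  (4,5): δ = 112.39°  ·
antipodal pairs: 8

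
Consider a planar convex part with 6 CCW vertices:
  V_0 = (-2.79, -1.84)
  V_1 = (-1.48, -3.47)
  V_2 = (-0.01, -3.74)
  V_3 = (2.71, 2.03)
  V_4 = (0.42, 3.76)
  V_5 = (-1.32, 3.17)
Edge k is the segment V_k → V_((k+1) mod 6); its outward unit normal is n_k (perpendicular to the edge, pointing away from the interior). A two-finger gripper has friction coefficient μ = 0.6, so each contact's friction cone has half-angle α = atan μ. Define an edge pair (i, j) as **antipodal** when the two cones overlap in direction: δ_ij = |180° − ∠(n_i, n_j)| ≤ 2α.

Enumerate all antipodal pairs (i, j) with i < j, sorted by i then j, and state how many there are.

count = 5; pairs: (0,3), (1,3), (1,4), (2,4), (2,5)

α = atan 0.6 = 30.96°;  2α = 61.93°
n_0 = (-0.7795, -0.6264)
n_1 = (-0.1807, -0.9835)
n_2 = (+0.9045, -0.4264)
n_3 = (+0.6028, +0.7979)
n_4 = (-0.3211, +0.9470)
n_5 = (-0.9595, +0.2815)
  (0,1): δ = 139.20°  ·
  (0,2): δ = 64.03°  ·
  (0,3): δ = 14.14°  ✓
  (0,4): δ = 69.94°  ·
  (0,5): δ = 124.86°  ·
  (1,2): δ = 104.83°  ·
  (1,3): δ = 26.66°  ✓
  (1,4): δ = 29.14°  ✓
  (1,5): δ = 84.06°  ·
  (2,3): δ = 101.83°  ·
  (2,4): δ = 46.03°  ✓
  (2,5): δ = 8.89°  ✓
  (3,4): δ = 124.20°  ·
  (3,5): δ = 69.28°  ·
  (4,5): δ = 125.08°  ·
antipodal pairs: 5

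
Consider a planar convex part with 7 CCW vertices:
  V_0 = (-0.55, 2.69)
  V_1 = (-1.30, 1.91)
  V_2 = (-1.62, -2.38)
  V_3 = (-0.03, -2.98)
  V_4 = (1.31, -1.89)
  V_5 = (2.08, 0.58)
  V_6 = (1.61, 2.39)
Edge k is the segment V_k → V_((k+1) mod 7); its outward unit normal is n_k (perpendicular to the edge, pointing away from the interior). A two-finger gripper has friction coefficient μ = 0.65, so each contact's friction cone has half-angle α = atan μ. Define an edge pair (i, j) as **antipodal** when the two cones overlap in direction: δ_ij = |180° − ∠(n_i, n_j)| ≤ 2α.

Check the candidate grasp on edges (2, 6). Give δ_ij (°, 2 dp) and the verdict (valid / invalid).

δ = 12.77°, valid

α = atan 0.65 = 33.02°;  2α = 66.05°
edge 2: e_2 = (+1.59, -0.60);  n_2 = (-0.3531, -0.9356)
edge 6: e_6 = (-2.16, +0.30);  n_6 = (+0.1376, +0.9905)
∠(n_2, n_6) = 167.23°
δ = |180° − 167.23°| = 12.77°
12.77° ≤ 2α = 66.05°  →  valid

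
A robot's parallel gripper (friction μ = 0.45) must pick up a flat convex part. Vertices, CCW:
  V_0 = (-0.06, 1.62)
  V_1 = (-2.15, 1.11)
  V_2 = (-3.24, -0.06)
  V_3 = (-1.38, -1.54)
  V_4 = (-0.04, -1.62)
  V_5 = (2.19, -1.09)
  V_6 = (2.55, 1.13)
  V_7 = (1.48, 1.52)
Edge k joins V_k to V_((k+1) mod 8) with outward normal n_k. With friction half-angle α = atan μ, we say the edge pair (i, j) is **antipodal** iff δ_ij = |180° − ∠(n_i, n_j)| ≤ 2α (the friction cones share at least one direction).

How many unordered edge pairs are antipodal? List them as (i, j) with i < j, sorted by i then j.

α = atan 0.45 = 24.23°;  2α = 48.46°
n_0 = (-0.2371, +0.9715)
n_1 = (-0.7317, +0.6816)
n_2 = (-0.6226, -0.7825)
n_3 = (-0.0596, -0.9982)
n_4 = (+0.2312, -0.9729)
n_5 = (+0.9871, -0.1601)
n_6 = (+0.3424, +0.9395)
n_7 = (+0.0648, +0.9979)
  (0,1): δ = 146.69°  ·
  (0,2): δ = 52.22°  ·
  (0,3): δ = 17.13°  ✓
  (0,4): δ = 0.34°  ✓
  (0,5): δ = 67.08°  ·
  (0,6): δ = 146.26°  ·
  (0,7): δ = 162.57°  ·
  (1,2): δ = 85.54°  ·
  (1,3): δ = 50.44°  ·
  (1,4): δ = 33.66°  ✓
  (1,5): δ = 33.76°  ✓
  (1,6): δ = 112.95°  ·
  (1,7): δ = 129.26°  ·
  (2,3): δ = 144.91°  ·
  (2,4): δ = 128.12°  ·
  (2,5): δ = 60.70°  ·
  (2,6): δ = 18.48°  ✓
  (2,7): δ = 34.79°  ✓
  (3,4): δ = 163.21°  ·
  (3,5): δ = 95.79°  ·
  (3,6): δ = 16.61°  ✓
  (3,7): δ = 0.30°  ✓
  (4,5): δ = 112.58°  ·
  (4,6): δ = 33.40°  ✓
  (4,7): δ = 17.08°  ✓
  (5,6): δ = 100.82°  ·
  (5,7): δ = 84.50°  ·
  (6,7): δ = 163.69°  ·
antipodal pairs: 10

count = 10; pairs: (0,3), (0,4), (1,4), (1,5), (2,6), (2,7), (3,6), (3,7), (4,6), (4,7)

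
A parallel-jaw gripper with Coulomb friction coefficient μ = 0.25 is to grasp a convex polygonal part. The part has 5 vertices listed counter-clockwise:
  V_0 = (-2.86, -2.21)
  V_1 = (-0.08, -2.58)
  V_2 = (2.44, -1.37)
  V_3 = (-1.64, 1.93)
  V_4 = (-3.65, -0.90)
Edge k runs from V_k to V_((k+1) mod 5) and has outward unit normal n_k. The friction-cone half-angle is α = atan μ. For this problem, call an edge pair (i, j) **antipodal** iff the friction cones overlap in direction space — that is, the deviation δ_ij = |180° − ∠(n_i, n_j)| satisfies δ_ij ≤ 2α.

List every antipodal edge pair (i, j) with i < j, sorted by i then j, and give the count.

count = 1; pairs: (2,4)

α = atan 0.25 = 14.04°;  2α = 28.07°
n_0 = (-0.1319, -0.9913)
n_1 = (+0.4328, -0.9015)
n_2 = (+0.6289, +0.7775)
n_3 = (-0.8153, +0.5791)
n_4 = (-0.8563, -0.5164)
  (0,1): δ = 146.77°  ·
  (0,2): δ = 31.39°  ·
  (0,3): δ = 62.20°  ·
  (0,4): δ = 128.67°  ·
  (1,2): δ = 64.62°  ·
  (1,3): δ = 28.97°  ·
  (1,4): δ = 95.44°  ·
  (2,3): δ = 86.42°  ·
  (2,4): δ = 19.94°  ✓
  (3,4): δ = 113.52°  ·
antipodal pairs: 1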